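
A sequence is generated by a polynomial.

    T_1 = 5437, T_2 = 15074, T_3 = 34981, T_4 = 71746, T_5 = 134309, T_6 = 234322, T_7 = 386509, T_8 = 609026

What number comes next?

9637, 19907, 36765, 62563, 100013, 152187, 222517
10270, 16858, 25798, 37450, 52174, 70330
6588, 8940, 11652, 14724, 18156
2352, 2712, 3072, 3432
360, 360, 360
The fifth differences are constant (360).
3432 + 360 = 3792;  18156 + 3792 = 21948;  70330 + 21948 = 92278;  222517 + 92278 = 314795;  609026 + 314795 = 923821

923821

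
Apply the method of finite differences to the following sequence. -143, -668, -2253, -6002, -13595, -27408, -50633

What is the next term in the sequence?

-87398

-525 , -1585 , -3749 , -7593 , -13813 , -23225
-1060 , -2164 , -3844 , -6220 , -9412
-1104 , -1680 , -2376 , -3192
-576 , -696 , -816
-120 , -120
Fifth differences constant at -120.
-816 − 120 = -936;  -3192 − 936 = -4128;  -9412 − 4128 = -13540;  -23225 − 13540 = -36765;  -50633 − 36765 = -87398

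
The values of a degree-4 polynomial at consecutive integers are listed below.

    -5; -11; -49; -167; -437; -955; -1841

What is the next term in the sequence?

First differences: -6, -38, -118, -270, -518, -886
Second differences: -32, -80, -152, -248, -368
Third differences: -48, -72, -96, -120
Fourth differences: -24, -24, -24
The fourth differences are constant (-24).
-120 − 24 = -144;  -368 − 144 = -512;  -886 − 512 = -1398;  -1841 − 1398 = -3239

-3239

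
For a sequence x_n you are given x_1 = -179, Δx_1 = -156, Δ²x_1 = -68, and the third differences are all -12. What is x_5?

-1259

Build the table forward from the leading diagonal:
Third differences: -12  -12  -12  -12  -12
Second differences: -68  -80  -92  -104  -116
First differences: -156  -224  -304  -396  -500
x: -179  -335  -559  -863  -1259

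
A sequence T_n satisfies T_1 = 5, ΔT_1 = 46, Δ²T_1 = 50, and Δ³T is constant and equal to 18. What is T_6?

915

Build the table forward from the leading diagonal:
Δ³: 18  18  18  18  18  18
Δ²: 50  68  86  104  122  140
Δ: 46  96  164  250  354  476
T: 5  51  147  311  561  915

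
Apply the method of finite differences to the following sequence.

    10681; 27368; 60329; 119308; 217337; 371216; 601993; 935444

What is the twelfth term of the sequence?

4003868

16687, 32961, 58979, 98029, 153879, 230777, 333451
16274, 26018, 39050, 55850, 76898, 102674
9744, 13032, 16800, 21048, 25776
3288, 3768, 4248, 4728
480, 480, 480
Fifth differences constant at 480.
4728 + 480 = 5208;  25776 + 5208 = 30984;  102674 + 30984 = 133658;  333451 + 133658 = 467109;  935444 + 467109 = 1402553
5208 + 480 = 5688;  30984 + 5688 = 36672;  133658 + 36672 = 170330;  467109 + 170330 = 637439;  1402553 + 637439 = 2039992
5688 + 480 = 6168;  36672 + 6168 = 42840;  170330 + 42840 = 213170;  637439 + 213170 = 850609;  2039992 + 850609 = 2890601
6168 + 480 = 6648;  42840 + 6648 = 49488;  213170 + 49488 = 262658;  850609 + 262658 = 1113267;  2890601 + 1113267 = 4003868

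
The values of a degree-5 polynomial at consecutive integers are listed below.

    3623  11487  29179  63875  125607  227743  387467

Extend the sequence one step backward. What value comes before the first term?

787

7864  17692  34696  61732  102136  159724
9828  17004  27036  40404  57588
7176  10032  13368  17184
2856  3336  3816
480  480
The fifth differences are constant at 480.
Work back: 2856 − 480 = 2376;  7176 − 2376 = 4800;  9828 − 4800 = 5028;  7864 − 5028 = 2836;  3623 − 2836 = 787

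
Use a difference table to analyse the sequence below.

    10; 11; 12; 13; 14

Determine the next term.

15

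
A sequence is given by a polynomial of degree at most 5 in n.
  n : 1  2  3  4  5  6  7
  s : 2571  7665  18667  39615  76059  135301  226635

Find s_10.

821049

First differences: 5094 , 11002 , 20948 , 36444 , 59242 , 91334
Second differences: 5908 , 9946 , 15496 , 22798 , 32092
Third differences: 4038 , 5550 , 7302 , 9294
Fourth differences: 1512 , 1752 , 1992
Fifth differences: 240 , 240
The fifth differences are constant (240).
1992 + 240 = 2232;  9294 + 2232 = 11526;  32092 + 11526 = 43618;  91334 + 43618 = 134952;  226635 + 134952 = 361587
2232 + 240 = 2472;  11526 + 2472 = 13998;  43618 + 13998 = 57616;  134952 + 57616 = 192568;  361587 + 192568 = 554155
2472 + 240 = 2712;  13998 + 2712 = 16710;  57616 + 16710 = 74326;  192568 + 74326 = 266894;  554155 + 266894 = 821049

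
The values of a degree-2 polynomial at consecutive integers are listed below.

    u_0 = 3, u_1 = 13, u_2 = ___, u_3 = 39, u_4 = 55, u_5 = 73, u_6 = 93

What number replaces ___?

Using the last 4 terms:
16  18  20
2  2
Constant second difference = 2.
Extend backward: 16 − 2 = 14;  39 − 14 = 25

25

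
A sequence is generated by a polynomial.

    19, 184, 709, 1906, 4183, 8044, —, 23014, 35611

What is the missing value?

14089

Using the first 6 terms:
D1: 165, 525, 1197, 2277, 3861
D2: 360, 672, 1080, 1584
D3: 312, 408, 504
D4: 96, 96
Constant fourth difference = 96.
Extend forward: 504 + 96 = 600;  1584 + 600 = 2184;  3861 + 2184 = 6045;  8044 + 6045 = 14089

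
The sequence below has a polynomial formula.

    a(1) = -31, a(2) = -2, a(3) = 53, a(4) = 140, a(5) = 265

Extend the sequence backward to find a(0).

-40

First differences: 29, 55, 87, 125
Second differences: 26, 32, 38
Third differences: 6, 6
The third differences are constant at 6.
Work back: 26 − 6 = 20;  29 − 20 = 9;  -31 − 9 = -40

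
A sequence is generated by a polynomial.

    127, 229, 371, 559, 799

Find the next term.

First differences: 102, 142, 188, 240
Second differences: 40, 46, 52
Third differences: 6, 6
Constant third difference = 6, so extend:
52 + 6 = 58;  240 + 58 = 298;  799 + 298 = 1097

1097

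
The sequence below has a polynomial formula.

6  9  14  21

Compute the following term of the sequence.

30

3 , 5 , 7
2 , 2
Constant second difference = 2, so extend:
7 + 2 = 9;  21 + 9 = 30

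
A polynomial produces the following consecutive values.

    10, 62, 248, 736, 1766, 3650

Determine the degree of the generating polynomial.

4

D1: 52, 186, 488, 1030, 1884
D2: 134, 302, 542, 854
D3: 168, 240, 312
D4: 72, 72
The fourth differences are constant, so the polynomial has degree 4.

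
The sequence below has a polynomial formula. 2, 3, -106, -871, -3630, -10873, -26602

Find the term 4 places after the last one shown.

-327498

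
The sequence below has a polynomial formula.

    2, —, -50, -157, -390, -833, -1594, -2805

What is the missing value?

Using the last 6 terms:
Δ: -107, -233, -443, -761, -1211
Δ²: -126, -210, -318, -450
Δ³: -84, -108, -132
Δ⁴: -24, -24
Constant fourth difference = -24.
Extend backward: -84 + 24 = -60;  -126 + 60 = -66;  -107 + 66 = -41;  -50 + 41 = -9

-9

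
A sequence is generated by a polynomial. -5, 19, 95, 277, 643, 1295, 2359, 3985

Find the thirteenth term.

Δ: 24, 76, 182, 366, 652, 1064, 1626
Δ²: 52, 106, 184, 286, 412, 562
Δ³: 54, 78, 102, 126, 150
Δ⁴: 24, 24, 24, 24
Fourth differences constant at 24.
150 + 24 = 174;  562 + 174 = 736;  1626 + 736 = 2362;  3985 + 2362 = 6347
174 + 24 = 198;  736 + 198 = 934;  2362 + 934 = 3296;  6347 + 3296 = 9643
198 + 24 = 222;  934 + 222 = 1156;  3296 + 1156 = 4452;  9643 + 4452 = 14095
222 + 24 = 246;  1156 + 246 = 1402;  4452 + 1402 = 5854;  14095 + 5854 = 19949
246 + 24 = 270;  1402 + 270 = 1672;  5854 + 1672 = 7526;  19949 + 7526 = 27475

27475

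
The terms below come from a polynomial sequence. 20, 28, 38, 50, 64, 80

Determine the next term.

98

First differences: 8  10  12  14  16
Second differences: 2  2  2  2
The second differences are constant (2).
16 + 2 = 18;  80 + 18 = 98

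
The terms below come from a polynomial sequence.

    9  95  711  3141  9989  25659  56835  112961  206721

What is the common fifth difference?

Δ: 86, 616, 2430, 6848, 15670, 31176, 56126, 93760
Δ²: 530, 1814, 4418, 8822, 15506, 24950, 37634
Δ³: 1284, 2604, 4404, 6684, 9444, 12684
Δ⁴: 1320, 1800, 2280, 2760, 3240
Δ⁵: 480, 480, 480, 480

480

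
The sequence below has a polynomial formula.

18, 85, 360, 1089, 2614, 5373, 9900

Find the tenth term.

D1: 67 , 275 , 729 , 1525 , 2759 , 4527
D2: 208 , 454 , 796 , 1234 , 1768
D3: 246 , 342 , 438 , 534
D4: 96 , 96 , 96
The fourth differences are constant (96).
534 + 96 = 630;  1768 + 630 = 2398;  4527 + 2398 = 6925;  9900 + 6925 = 16825
630 + 96 = 726;  2398 + 726 = 3124;  6925 + 3124 = 10049;  16825 + 10049 = 26874
726 + 96 = 822;  3124 + 822 = 3946;  10049 + 3946 = 13995;  26874 + 13995 = 40869

40869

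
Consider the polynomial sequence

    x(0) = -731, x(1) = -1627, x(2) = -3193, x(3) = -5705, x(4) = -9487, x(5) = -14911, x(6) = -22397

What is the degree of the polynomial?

4

Δ: -896, -1566, -2512, -3782, -5424, -7486
Δ²: -670, -946, -1270, -1642, -2062
Δ³: -276, -324, -372, -420
Δ⁴: -48, -48, -48
The fourth differences are constant, so the polynomial has degree 4.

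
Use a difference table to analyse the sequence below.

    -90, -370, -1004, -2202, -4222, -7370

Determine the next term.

Δ: -280, -634, -1198, -2020, -3148
Δ²: -354, -564, -822, -1128
Δ³: -210, -258, -306
Δ⁴: -48, -48
Fourth differences constant at -48.
-306 − 48 = -354;  -1128 − 354 = -1482;  -3148 − 1482 = -4630;  -7370 − 4630 = -12000

-12000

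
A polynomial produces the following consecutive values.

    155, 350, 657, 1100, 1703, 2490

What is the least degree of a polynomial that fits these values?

3

195, 307, 443, 603, 787
112, 136, 160, 184
24, 24, 24
The third differences are constant, so the polynomial has degree 3.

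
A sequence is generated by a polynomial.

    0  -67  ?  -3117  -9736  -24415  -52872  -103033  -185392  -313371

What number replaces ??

Using the last 7 terms:
Δ: -6619, -14679, -28457, -50161, -82359, -127979
Δ²: -8060, -13778, -21704, -32198, -45620
Δ³: -5718, -7926, -10494, -13422
Δ⁴: -2208, -2568, -2928
Δ⁵: -360, -360
Constant fifth difference = -360.
Extend backward: -2208 + 360 = -1848;  -5718 + 1848 = -3870;  -8060 + 3870 = -4190;  -6619 + 4190 = -2429;  -3117 + 2429 = -688

-688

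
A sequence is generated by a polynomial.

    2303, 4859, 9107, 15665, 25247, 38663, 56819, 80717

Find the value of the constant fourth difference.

D1: 2556, 4248, 6558, 9582, 13416, 18156, 23898
D2: 1692, 2310, 3024, 3834, 4740, 5742
D3: 618, 714, 810, 906, 1002
D4: 96, 96, 96, 96

96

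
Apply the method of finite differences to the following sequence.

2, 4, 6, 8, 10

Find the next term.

12

First differences: 2, 2, 2, 2
The first differences are constant (2).
10 + 2 = 12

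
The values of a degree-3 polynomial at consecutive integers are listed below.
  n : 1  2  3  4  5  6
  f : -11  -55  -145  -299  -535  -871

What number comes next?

First differences: -44 , -90 , -154 , -236 , -336
Second differences: -46 , -64 , -82 , -100
Third differences: -18 , -18 , -18
Constant third difference = -18, so extend:
-100 − 18 = -118;  -336 − 118 = -454;  -871 − 454 = -1325

-1325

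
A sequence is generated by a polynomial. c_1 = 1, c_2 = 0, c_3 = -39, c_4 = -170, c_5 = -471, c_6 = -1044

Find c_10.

First differences: -1, -39, -131, -301, -573
Second differences: -38, -92, -170, -272
Third differences: -54, -78, -102
Fourth differences: -24, -24
Fourth differences constant at -24.
-102 − 24 = -126;  -272 − 126 = -398;  -573 − 398 = -971;  -1044 − 971 = -2015
-126 − 24 = -150;  -398 − 150 = -548;  -971 − 548 = -1519;  -2015 − 1519 = -3534
-150 − 24 = -174;  -548 − 174 = -722;  -1519 − 722 = -2241;  -3534 − 2241 = -5775
-174 − 24 = -198;  -722 − 198 = -920;  -2241 − 920 = -3161;  -5775 − 3161 = -8936

-8936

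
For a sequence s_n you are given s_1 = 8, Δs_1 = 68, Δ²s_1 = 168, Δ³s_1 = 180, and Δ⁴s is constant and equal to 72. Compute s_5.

2080

Build the table forward from the leading diagonal:
D4: 72, 72, 72, 72, 72
D3: 180, 252, 324, 396, 468
D2: 168, 348, 600, 924, 1320
D1: 68, 236, 584, 1184, 2108
s: 8, 76, 312, 896, 2080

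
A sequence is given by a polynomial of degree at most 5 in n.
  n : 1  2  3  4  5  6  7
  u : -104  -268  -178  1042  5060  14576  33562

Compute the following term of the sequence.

First differences: -164, 90, 1220, 4018, 9516, 18986
Second differences: 254, 1130, 2798, 5498, 9470
Third differences: 876, 1668, 2700, 3972
Fourth differences: 792, 1032, 1272
Fifth differences: 240, 240
The fifth differences are constant (240).
1272 + 240 = 1512;  3972 + 1512 = 5484;  9470 + 5484 = 14954;  18986 + 14954 = 33940;  33562 + 33940 = 67502

67502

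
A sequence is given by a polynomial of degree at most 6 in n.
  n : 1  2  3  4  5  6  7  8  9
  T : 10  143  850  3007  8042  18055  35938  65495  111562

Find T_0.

7

133, 707, 2157, 5035, 10013, 17883, 29557, 46067
574, 1450, 2878, 4978, 7870, 11674, 16510
876, 1428, 2100, 2892, 3804, 4836
552, 672, 792, 912, 1032
120, 120, 120, 120
The fifth differences are constant at 120.
Work back: 552 − 120 = 432;  876 − 432 = 444;  574 − 444 = 130;  133 − 130 = 3;  10 − 3 = 7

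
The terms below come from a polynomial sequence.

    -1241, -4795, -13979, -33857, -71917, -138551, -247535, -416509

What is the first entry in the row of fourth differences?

-2424

Δ: -3554, -9184, -19878, -38060, -66634, -108984, -168974
Δ²: -5630, -10694, -18182, -28574, -42350, -59990
Δ³: -5064, -7488, -10392, -13776, -17640
Δ⁴: -2424, -2904, -3384, -3864
Δ⁵: -480, -480, -480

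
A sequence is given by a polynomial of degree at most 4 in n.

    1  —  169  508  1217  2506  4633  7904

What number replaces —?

38

Using the last 6 terms:
First differences: 339, 709, 1289, 2127, 3271
Second differences: 370, 580, 838, 1144
Third differences: 210, 258, 306
Fourth differences: 48, 48
Constant fourth difference = 48.
Extend backward: 210 − 48 = 162;  370 − 162 = 208;  339 − 208 = 131;  169 − 131 = 38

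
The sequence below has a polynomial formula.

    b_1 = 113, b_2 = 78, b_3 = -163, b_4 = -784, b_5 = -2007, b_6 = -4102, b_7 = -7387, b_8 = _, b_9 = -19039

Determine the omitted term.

-12228

Using the first 7 terms:
-35, -241, -621, -1223, -2095, -3285
-206, -380, -602, -872, -1190
-174, -222, -270, -318
-48, -48, -48
Constant fourth difference = -48.
Extend forward: -318 − 48 = -366;  -1190 − 366 = -1556;  -3285 − 1556 = -4841;  -7387 − 4841 = -12228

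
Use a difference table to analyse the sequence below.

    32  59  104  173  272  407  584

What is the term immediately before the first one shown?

17

27, 45, 69, 99, 135, 177
18, 24, 30, 36, 42
6, 6, 6, 6
The third differences are constant at 6.
Work back: 18 − 6 = 12;  27 − 12 = 15;  32 − 15 = 17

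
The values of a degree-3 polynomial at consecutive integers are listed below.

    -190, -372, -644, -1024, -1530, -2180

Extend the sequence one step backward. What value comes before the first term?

-80

D1: -182, -272, -380, -506, -650
D2: -90, -108, -126, -144
D3: -18, -18, -18
The third differences are constant at -18.
Work back: -90 + 18 = -72;  -182 + 72 = -110;  -190 + 110 = -80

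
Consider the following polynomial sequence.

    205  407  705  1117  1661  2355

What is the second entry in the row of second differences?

D1: 202, 298, 412, 544, 694
D2: 96, 114, 132, 150
D3: 18, 18, 18

114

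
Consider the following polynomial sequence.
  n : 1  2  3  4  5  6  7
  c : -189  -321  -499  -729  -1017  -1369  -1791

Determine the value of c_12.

First differences: -132  -178  -230  -288  -352  -422
Second differences: -46  -52  -58  -64  -70
Third differences: -6  -6  -6  -6
Constant third difference = -6, so extend:
-70 − 6 = -76;  -422 − 76 = -498;  -1791 − 498 = -2289
-76 − 6 = -82;  -498 − 82 = -580;  -2289 − 580 = -2869
-82 − 6 = -88;  -580 − 88 = -668;  -2869 − 668 = -3537
-88 − 6 = -94;  -668 − 94 = -762;  -3537 − 762 = -4299
-94 − 6 = -100;  -762 − 100 = -862;  -4299 − 862 = -5161

-5161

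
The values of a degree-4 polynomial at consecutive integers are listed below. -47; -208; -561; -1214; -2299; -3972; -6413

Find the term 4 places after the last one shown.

-28297

First differences: -161, -353, -653, -1085, -1673, -2441
Second differences: -192, -300, -432, -588, -768
Third differences: -108, -132, -156, -180
Fourth differences: -24, -24, -24
The fourth differences are constant (-24).
-180 − 24 = -204;  -768 − 204 = -972;  -2441 − 972 = -3413;  -6413 − 3413 = -9826
-204 − 24 = -228;  -972 − 228 = -1200;  -3413 − 1200 = -4613;  -9826 − 4613 = -14439
-228 − 24 = -252;  -1200 − 252 = -1452;  -4613 − 1452 = -6065;  -14439 − 6065 = -20504
-252 − 24 = -276;  -1452 − 276 = -1728;  -6065 − 1728 = -7793;  -20504 − 7793 = -28297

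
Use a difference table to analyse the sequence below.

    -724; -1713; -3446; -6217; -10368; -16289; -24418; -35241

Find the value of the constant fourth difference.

Δ: -989, -1733, -2771, -4151, -5921, -8129, -10823
Δ²: -744, -1038, -1380, -1770, -2208, -2694
Δ³: -294, -342, -390, -438, -486
Δ⁴: -48, -48, -48, -48

-48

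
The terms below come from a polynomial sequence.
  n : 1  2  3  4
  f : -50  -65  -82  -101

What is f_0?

-15  -17  -19
-2  -2
The second differences are constant at -2.
Work back: -15 + 2 = -13;  -50 + 13 = -37

-37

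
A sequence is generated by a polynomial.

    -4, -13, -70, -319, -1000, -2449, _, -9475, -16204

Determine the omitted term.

Using the first 6 terms:
D1: -9, -57, -249, -681, -1449
D2: -48, -192, -432, -768
D3: -144, -240, -336
D4: -96, -96
Constant fourth difference = -96.
Extend forward: -336 − 96 = -432;  -768 − 432 = -1200;  -1449 − 1200 = -2649;  -2449 − 2649 = -5098

-5098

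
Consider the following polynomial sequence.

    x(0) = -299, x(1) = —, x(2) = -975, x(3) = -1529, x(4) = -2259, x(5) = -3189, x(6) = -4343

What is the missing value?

-573

Using the last 5 terms:
Δ: -554  -730  -930  -1154
Δ²: -176  -200  -224
Δ³: -24  -24
Constant third difference = -24.
Extend backward: -176 + 24 = -152;  -554 + 152 = -402;  -975 + 402 = -573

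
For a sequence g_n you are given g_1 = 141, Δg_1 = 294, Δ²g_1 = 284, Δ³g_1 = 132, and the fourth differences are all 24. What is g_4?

2007

Build the table forward from the leading diagonal:
Δ⁴: 24  24  24  24
Δ³: 132  156  180  204
Δ²: 284  416  572  752
Δ: 294  578  994  1566
g: 141  435  1013  2007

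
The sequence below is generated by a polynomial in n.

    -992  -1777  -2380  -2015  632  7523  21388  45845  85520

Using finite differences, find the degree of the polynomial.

5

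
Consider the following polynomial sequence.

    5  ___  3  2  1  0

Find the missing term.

Using the last 4 terms:
-1, -1, -1
Constant first difference = -1.
Extend backward: 3 + 1 = 4

4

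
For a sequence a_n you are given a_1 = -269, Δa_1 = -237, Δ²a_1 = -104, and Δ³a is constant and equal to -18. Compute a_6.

-2674

Build the table forward from the leading diagonal:
D3: -18  -18  -18  -18  -18  -18
D2: -104  -122  -140  -158  -176  -194
D1: -237  -341  -463  -603  -761  -937
a: -269  -506  -847  -1310  -1913  -2674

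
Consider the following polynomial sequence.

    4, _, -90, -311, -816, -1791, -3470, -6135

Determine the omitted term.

-15

Using the last 6 terms:
-221  -505  -975  -1679  -2665
-284  -470  -704  -986
-186  -234  -282
-48  -48
Constant fourth difference = -48.
Extend backward: -186 + 48 = -138;  -284 + 138 = -146;  -221 + 146 = -75;  -90 + 75 = -15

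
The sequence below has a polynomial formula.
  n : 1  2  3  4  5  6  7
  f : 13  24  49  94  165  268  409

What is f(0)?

D1: 11, 25, 45, 71, 103, 141
D2: 14, 20, 26, 32, 38
D3: 6, 6, 6, 6
The third differences are constant at 6.
Work back: 14 − 6 = 8;  11 − 8 = 3;  13 − 3 = 10

10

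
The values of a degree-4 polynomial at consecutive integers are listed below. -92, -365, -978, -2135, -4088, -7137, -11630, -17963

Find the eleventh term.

-52682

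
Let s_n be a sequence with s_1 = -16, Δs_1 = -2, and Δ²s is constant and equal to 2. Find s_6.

-6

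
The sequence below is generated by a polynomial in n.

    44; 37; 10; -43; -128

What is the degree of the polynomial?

3

First differences: -7, -27, -53, -85
Second differences: -20, -26, -32
Third differences: -6, -6
The third differences are constant, so the polynomial has degree 3.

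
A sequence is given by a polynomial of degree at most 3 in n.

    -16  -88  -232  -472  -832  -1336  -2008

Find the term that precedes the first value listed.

8

First differences: -72, -144, -240, -360, -504, -672
Second differences: -72, -96, -120, -144, -168
Third differences: -24, -24, -24, -24
The third differences are constant at -24.
Work back: -72 + 24 = -48;  -72 + 48 = -24;  -16 + 24 = 8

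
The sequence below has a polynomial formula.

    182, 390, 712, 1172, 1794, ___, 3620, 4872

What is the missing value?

Using the first 5 terms:
First differences: 208, 322, 460, 622
Second differences: 114, 138, 162
Third differences: 24, 24
Constant third difference = 24.
Extend forward: 162 + 24 = 186;  622 + 186 = 808;  1794 + 808 = 2602

2602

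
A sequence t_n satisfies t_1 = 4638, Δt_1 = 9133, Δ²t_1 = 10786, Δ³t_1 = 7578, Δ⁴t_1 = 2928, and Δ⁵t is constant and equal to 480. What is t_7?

Build the table forward from the leading diagonal:
Δ⁵: 480  480  480  480  480  480  480
Δ⁴: 2928  3408  3888  4368  4848  5328  5808
Δ³: 7578  10506  13914  17802  22170  27018  32346
Δ²: 10786  18364  28870  42784  60586  82756  109774
Δ: 9133  19919  38283  67153  109937  170523  253279
t: 4638  13771  33690  71973  139126  249063  419586

419586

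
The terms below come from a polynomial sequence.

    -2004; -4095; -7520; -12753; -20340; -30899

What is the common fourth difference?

-72

First differences: -2091, -3425, -5233, -7587, -10559
Second differences: -1334, -1808, -2354, -2972
Third differences: -474, -546, -618
Fourth differences: -72, -72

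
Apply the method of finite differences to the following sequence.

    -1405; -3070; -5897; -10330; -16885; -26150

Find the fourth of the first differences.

Δ: -1665, -2827, -4433, -6555, -9265
Δ²: -1162, -1606, -2122, -2710
Δ³: -444, -516, -588
Δ⁴: -72, -72

-6555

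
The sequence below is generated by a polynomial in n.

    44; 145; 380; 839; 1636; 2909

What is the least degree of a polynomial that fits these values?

First differences: 101, 235, 459, 797, 1273
Second differences: 134, 224, 338, 476
Third differences: 90, 114, 138
Fourth differences: 24, 24
The fourth differences are constant, so the polynomial has degree 4.

4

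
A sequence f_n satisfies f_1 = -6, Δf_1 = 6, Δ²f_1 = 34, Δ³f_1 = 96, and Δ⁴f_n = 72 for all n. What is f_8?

6630

Build the table forward from the leading diagonal:
Δ⁴: 72, 72, 72, 72, 72, 72, 72, 72
Δ³: 96, 168, 240, 312, 384, 456, 528, 600
Δ²: 34, 130, 298, 538, 850, 1234, 1690, 2218
Δ: 6, 40, 170, 468, 1006, 1856, 3090, 4780
f: -6, 0, 40, 210, 678, 1684, 3540, 6630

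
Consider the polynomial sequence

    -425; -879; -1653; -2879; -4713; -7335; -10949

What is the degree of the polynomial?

4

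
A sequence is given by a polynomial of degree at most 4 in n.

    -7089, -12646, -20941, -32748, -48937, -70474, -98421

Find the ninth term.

-178273

Δ: -5557, -8295, -11807, -16189, -21537, -27947
Δ²: -2738, -3512, -4382, -5348, -6410
Δ³: -774, -870, -966, -1062
Δ⁴: -96, -96, -96
Fourth differences constant at -96.
-1062 − 96 = -1158;  -6410 − 1158 = -7568;  -27947 − 7568 = -35515;  -98421 − 35515 = -133936
-1158 − 96 = -1254;  -7568 − 1254 = -8822;  -35515 − 8822 = -44337;  -133936 − 44337 = -178273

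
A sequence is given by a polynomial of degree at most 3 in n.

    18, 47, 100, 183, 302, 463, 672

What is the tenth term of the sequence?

1647

First differences: 29, 53, 83, 119, 161, 209
Second differences: 24, 30, 36, 42, 48
Third differences: 6, 6, 6, 6
Constant third difference = 6, so extend:
48 + 6 = 54;  209 + 54 = 263;  672 + 263 = 935
54 + 6 = 60;  263 + 60 = 323;  935 + 323 = 1258
60 + 6 = 66;  323 + 66 = 389;  1258 + 389 = 1647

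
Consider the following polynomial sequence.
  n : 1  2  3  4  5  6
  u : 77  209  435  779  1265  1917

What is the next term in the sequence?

First differences: 132 , 226 , 344 , 486 , 652
Second differences: 94 , 118 , 142 , 166
Third differences: 24 , 24 , 24
Third differences constant at 24.
166 + 24 = 190;  652 + 190 = 842;  1917 + 842 = 2759

2759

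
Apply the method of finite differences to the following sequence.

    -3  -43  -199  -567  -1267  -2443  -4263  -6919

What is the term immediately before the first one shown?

-40  -156  -368  -700  -1176  -1820  -2656
-116  -212  -332  -476  -644  -836
-96  -120  -144  -168  -192
-24  -24  -24  -24
The fourth differences are constant at -24.
Work back: -96 + 24 = -72;  -116 + 72 = -44;  -40 + 44 = 4;  -3 − 4 = -7

-7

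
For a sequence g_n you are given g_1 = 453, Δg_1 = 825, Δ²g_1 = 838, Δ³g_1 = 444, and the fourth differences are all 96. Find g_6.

17878

Build the table forward from the leading diagonal:
D4: 96, 96, 96, 96, 96, 96
D3: 444, 540, 636, 732, 828, 924
D2: 838, 1282, 1822, 2458, 3190, 4018
D1: 825, 1663, 2945, 4767, 7225, 10415
g: 453, 1278, 2941, 5886, 10653, 17878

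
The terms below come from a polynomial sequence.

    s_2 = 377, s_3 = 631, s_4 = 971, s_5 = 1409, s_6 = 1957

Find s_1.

197

First differences: 254  340  438  548
Second differences: 86  98  110
Third differences: 12  12
The third differences are constant at 12.
Work back: 86 − 12 = 74;  254 − 74 = 180;  377 − 180 = 197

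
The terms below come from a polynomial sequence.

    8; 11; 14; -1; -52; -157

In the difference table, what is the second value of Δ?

3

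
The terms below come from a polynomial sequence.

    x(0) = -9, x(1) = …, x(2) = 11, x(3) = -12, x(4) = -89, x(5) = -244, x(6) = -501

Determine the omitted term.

Using the last 5 terms:
First differences: -23  -77  -155  -257
Second differences: -54  -78  -102
Third differences: -24  -24
Constant third difference = -24.
Extend backward: -54 + 24 = -30;  -23 + 30 = 7;  11 − 7 = 4

4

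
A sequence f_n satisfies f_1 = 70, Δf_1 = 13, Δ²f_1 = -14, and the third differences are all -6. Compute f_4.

61

Build the table forward from the leading diagonal:
D3: -6  -6  -6  -6
D2: -14  -20  -26  -32
D1: 13  -1  -21  -47
f: 70  83  82  61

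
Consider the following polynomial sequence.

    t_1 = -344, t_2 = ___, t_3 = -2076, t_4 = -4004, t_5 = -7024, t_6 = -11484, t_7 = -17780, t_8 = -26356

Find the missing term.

-940

Using the last 6 terms:
First differences: -1928, -3020, -4460, -6296, -8576
Second differences: -1092, -1440, -1836, -2280
Third differences: -348, -396, -444
Fourth differences: -48, -48
Constant fourth difference = -48.
Extend backward: -348 + 48 = -300;  -1092 + 300 = -792;  -1928 + 792 = -1136;  -2076 + 1136 = -940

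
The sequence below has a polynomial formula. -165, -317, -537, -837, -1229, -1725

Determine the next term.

-2337

-152, -220, -300, -392, -496
-68, -80, -92, -104
-12, -12, -12
Third differences constant at -12.
-104 − 12 = -116;  -496 − 116 = -612;  -1725 − 612 = -2337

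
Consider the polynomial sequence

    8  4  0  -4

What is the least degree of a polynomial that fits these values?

1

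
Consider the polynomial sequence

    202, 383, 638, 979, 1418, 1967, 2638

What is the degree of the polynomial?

3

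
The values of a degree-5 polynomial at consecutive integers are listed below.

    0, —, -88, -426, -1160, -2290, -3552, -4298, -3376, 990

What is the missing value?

Using the last 8 terms:
D1: -338  -734  -1130  -1262  -746  922  4366
D2: -396  -396  -132  516  1668  3444
D3: 0  264  648  1152  1776
D4: 264  384  504  624
D5: 120  120  120
Constant fifth difference = 120.
Extend backward: 264 − 120 = 144;  0 − 144 = -144;  -396 + 144 = -252;  -338 + 252 = -86;  -88 + 86 = -2

-2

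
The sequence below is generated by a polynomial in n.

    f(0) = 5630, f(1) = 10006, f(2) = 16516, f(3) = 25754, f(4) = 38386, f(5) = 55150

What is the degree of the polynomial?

4

D1: 4376, 6510, 9238, 12632, 16764
D2: 2134, 2728, 3394, 4132
D3: 594, 666, 738
D4: 72, 72
The fourth differences are constant, so the polynomial has degree 4.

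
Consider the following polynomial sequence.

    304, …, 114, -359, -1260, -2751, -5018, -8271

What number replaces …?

Using the last 6 terms:
First differences: -473  -901  -1491  -2267  -3253
Second differences: -428  -590  -776  -986
Third differences: -162  -186  -210
Fourth differences: -24  -24
Constant fourth difference = -24.
Extend backward: -162 + 24 = -138;  -428 + 138 = -290;  -473 + 290 = -183;  114 + 183 = 297

297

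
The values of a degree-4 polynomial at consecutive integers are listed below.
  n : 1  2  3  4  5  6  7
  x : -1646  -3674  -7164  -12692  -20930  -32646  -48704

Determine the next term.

-70064

Δ: -2028, -3490, -5528, -8238, -11716, -16058
Δ²: -1462, -2038, -2710, -3478, -4342
Δ³: -576, -672, -768, -864
Δ⁴: -96, -96, -96
Fourth differences constant at -96.
-864 − 96 = -960;  -4342 − 960 = -5302;  -16058 − 5302 = -21360;  -48704 − 21360 = -70064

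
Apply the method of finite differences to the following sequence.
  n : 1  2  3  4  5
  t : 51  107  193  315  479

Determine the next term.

Δ: 56, 86, 122, 164
Δ²: 30, 36, 42
Δ³: 6, 6
The third differences are constant (6).
42 + 6 = 48;  164 + 48 = 212;  479 + 212 = 691

691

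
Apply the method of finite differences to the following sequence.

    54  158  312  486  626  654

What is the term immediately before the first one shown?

104, 154, 174, 140, 28
50, 20, -34, -112
-30, -54, -78
-24, -24
The fourth differences are constant at -24.
Work back: -30 + 24 = -6;  50 + 6 = 56;  104 − 56 = 48;  54 − 48 = 6

6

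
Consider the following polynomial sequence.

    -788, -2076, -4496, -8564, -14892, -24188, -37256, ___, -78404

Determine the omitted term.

-54996

Using the first 7 terms:
D1: -1288, -2420, -4068, -6328, -9296, -13068
D2: -1132, -1648, -2260, -2968, -3772
D3: -516, -612, -708, -804
D4: -96, -96, -96
Constant fourth difference = -96.
Extend forward: -804 − 96 = -900;  -3772 − 900 = -4672;  -13068 − 4672 = -17740;  -37256 − 17740 = -54996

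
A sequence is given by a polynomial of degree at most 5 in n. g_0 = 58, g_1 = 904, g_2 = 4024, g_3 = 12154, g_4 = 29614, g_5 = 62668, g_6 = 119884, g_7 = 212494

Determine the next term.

D1: 846  3120  8130  17460  33054  57216  92610
D2: 2274  5010  9330  15594  24162  35394
D3: 2736  4320  6264  8568  11232
D4: 1584  1944  2304  2664
D5: 360  360  360
The fifth differences are constant (360).
2664 + 360 = 3024;  11232 + 3024 = 14256;  35394 + 14256 = 49650;  92610 + 49650 = 142260;  212494 + 142260 = 354754

354754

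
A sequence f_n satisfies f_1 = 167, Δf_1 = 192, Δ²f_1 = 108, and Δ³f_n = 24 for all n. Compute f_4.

1091

Build the table forward from the leading diagonal:
Δ³: 24, 24, 24, 24
Δ²: 108, 132, 156, 180
Δ: 192, 300, 432, 588
f: 167, 359, 659, 1091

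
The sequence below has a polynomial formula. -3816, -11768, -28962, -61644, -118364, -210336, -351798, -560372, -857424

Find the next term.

D1: -7952, -17194, -32682, -56720, -91972, -141462, -208574, -297052
D2: -9242, -15488, -24038, -35252, -49490, -67112, -88478
D3: -6246, -8550, -11214, -14238, -17622, -21366
D4: -2304, -2664, -3024, -3384, -3744
D5: -360, -360, -360, -360
Constant fifth difference = -360, so extend:
-3744 − 360 = -4104;  -21366 − 4104 = -25470;  -88478 − 25470 = -113948;  -297052 − 113948 = -411000;  -857424 − 411000 = -1268424

-1268424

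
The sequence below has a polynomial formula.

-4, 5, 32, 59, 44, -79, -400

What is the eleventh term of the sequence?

-6304

D1: 9, 27, 27, -15, -123, -321
D2: 18, 0, -42, -108, -198
D3: -18, -42, -66, -90
D4: -24, -24, -24
Constant fourth difference = -24, so extend:
-90 − 24 = -114;  -198 − 114 = -312;  -321 − 312 = -633;  -400 − 633 = -1033
-114 − 24 = -138;  -312 − 138 = -450;  -633 − 450 = -1083;  -1033 − 1083 = -2116
-138 − 24 = -162;  -450 − 162 = -612;  -1083 − 612 = -1695;  -2116 − 1695 = -3811
-162 − 24 = -186;  -612 − 186 = -798;  -1695 − 798 = -2493;  -3811 − 2493 = -6304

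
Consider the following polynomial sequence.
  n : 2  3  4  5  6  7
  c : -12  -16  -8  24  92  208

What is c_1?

-4, 8, 32, 68, 116
12, 24, 36, 48
12, 12, 12
The third differences are constant at 12.
Work back: 12 − 12 = 0;  -4 + 0 = -4;  -12 + 4 = -8

-8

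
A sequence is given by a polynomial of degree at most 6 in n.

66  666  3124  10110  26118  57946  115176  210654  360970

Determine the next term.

D1: 600, 2458, 6986, 16008, 31828, 57230, 95478, 150316
D2: 1858, 4528, 9022, 15820, 25402, 38248, 54838
D3: 2670, 4494, 6798, 9582, 12846, 16590
D4: 1824, 2304, 2784, 3264, 3744
D5: 480, 480, 480, 480
Fifth differences constant at 480.
3744 + 480 = 4224;  16590 + 4224 = 20814;  54838 + 20814 = 75652;  150316 + 75652 = 225968;  360970 + 225968 = 586938

586938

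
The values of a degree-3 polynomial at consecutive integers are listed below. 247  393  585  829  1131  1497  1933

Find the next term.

2445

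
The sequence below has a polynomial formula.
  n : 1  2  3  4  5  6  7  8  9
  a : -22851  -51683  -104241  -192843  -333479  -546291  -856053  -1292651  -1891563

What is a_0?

-8619

First differences: -28832, -52558, -88602, -140636, -212812, -309762, -436598, -598912
Second differences: -23726, -36044, -52034, -72176, -96950, -126836, -162314
Third differences: -12318, -15990, -20142, -24774, -29886, -35478
Fourth differences: -3672, -4152, -4632, -5112, -5592
Fifth differences: -480, -480, -480, -480
The fifth differences are constant at -480.
Work back: -3672 + 480 = -3192;  -12318 + 3192 = -9126;  -23726 + 9126 = -14600;  -28832 + 14600 = -14232;  -22851 + 14232 = -8619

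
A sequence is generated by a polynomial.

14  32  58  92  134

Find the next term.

Δ: 18, 26, 34, 42
Δ²: 8, 8, 8
Second differences constant at 8.
42 + 8 = 50;  134 + 50 = 184

184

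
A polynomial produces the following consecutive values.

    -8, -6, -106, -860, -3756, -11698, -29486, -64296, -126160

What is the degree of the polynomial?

Δ: 2, -100, -754, -2896, -7942, -17788, -34810, -61864
Δ²: -102, -654, -2142, -5046, -9846, -17022, -27054
Δ³: -552, -1488, -2904, -4800, -7176, -10032
Δ⁴: -936, -1416, -1896, -2376, -2856
Δ⁵: -480, -480, -480, -480
The fifth differences are constant, so the polynomial has degree 5.

5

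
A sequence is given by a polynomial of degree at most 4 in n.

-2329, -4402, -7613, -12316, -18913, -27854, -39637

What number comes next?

D1: -2073 , -3211 , -4703 , -6597 , -8941 , -11783
D2: -1138 , -1492 , -1894 , -2344 , -2842
D3: -354 , -402 , -450 , -498
D4: -48 , -48 , -48
Fourth differences constant at -48.
-498 − 48 = -546;  -2842 − 546 = -3388;  -11783 − 3388 = -15171;  -39637 − 15171 = -54808

-54808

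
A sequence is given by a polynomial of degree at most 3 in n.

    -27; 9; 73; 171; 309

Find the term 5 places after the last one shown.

Δ: 36, 64, 98, 138
Δ²: 28, 34, 40
Δ³: 6, 6
Constant third difference = 6, so extend:
40 + 6 = 46;  138 + 46 = 184;  309 + 184 = 493
46 + 6 = 52;  184 + 52 = 236;  493 + 236 = 729
52 + 6 = 58;  236 + 58 = 294;  729 + 294 = 1023
58 + 6 = 64;  294 + 64 = 358;  1023 + 358 = 1381
64 + 6 = 70;  358 + 70 = 428;  1381 + 428 = 1809

1809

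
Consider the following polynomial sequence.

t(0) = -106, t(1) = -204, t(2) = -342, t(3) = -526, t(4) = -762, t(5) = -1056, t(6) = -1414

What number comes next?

-1842

First differences: -98, -138, -184, -236, -294, -358
Second differences: -40, -46, -52, -58, -64
Third differences: -6, -6, -6, -6
The third differences are constant (-6).
-64 − 6 = -70;  -358 − 70 = -428;  -1414 − 428 = -1842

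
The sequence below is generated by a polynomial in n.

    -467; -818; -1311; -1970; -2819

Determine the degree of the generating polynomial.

3

Δ: -351, -493, -659, -849
Δ²: -142, -166, -190
Δ³: -24, -24
The third differences are constant, so the polynomial has degree 3.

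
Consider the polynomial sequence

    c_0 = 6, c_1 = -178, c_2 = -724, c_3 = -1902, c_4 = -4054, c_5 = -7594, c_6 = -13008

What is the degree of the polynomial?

4

Δ: -184, -546, -1178, -2152, -3540, -5414
Δ²: -362, -632, -974, -1388, -1874
Δ³: -270, -342, -414, -486
Δ⁴: -72, -72, -72
The fourth differences are constant, so the polynomial has degree 4.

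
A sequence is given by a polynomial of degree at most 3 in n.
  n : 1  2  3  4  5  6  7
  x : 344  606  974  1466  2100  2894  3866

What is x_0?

170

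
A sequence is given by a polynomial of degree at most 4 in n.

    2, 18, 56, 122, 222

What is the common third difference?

6

D1: 16, 38, 66, 100
D2: 22, 28, 34
D3: 6, 6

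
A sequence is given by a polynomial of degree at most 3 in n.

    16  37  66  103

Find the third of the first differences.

Δ: 21, 29, 37
Δ²: 8, 8

37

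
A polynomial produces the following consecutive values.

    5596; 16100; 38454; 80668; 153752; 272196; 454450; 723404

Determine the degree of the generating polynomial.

5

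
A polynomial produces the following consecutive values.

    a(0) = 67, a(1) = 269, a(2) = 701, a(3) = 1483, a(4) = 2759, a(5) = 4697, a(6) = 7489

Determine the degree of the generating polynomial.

4

D1: 202, 432, 782, 1276, 1938, 2792
D2: 230, 350, 494, 662, 854
D3: 120, 144, 168, 192
D4: 24, 24, 24
The fourth differences are constant, so the polynomial has degree 4.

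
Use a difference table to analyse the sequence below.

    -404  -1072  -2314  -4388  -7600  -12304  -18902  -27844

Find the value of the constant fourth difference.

-48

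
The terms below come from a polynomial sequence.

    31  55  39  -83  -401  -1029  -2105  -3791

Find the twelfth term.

-20715

Δ: 24  -16  -122  -318  -628  -1076  -1686
Δ²: -40  -106  -196  -310  -448  -610
Δ³: -66  -90  -114  -138  -162
Δ⁴: -24  -24  -24  -24
Constant fourth difference = -24, so extend:
-162 − 24 = -186;  -610 − 186 = -796;  -1686 − 796 = -2482;  -3791 − 2482 = -6273
-186 − 24 = -210;  -796 − 210 = -1006;  -2482 − 1006 = -3488;  -6273 − 3488 = -9761
-210 − 24 = -234;  -1006 − 234 = -1240;  -3488 − 1240 = -4728;  -9761 − 4728 = -14489
-234 − 24 = -258;  -1240 − 258 = -1498;  -4728 − 1498 = -6226;  -14489 − 6226 = -20715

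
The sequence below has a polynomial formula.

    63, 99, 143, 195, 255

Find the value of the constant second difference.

8

D1: 36, 44, 52, 60
D2: 8, 8, 8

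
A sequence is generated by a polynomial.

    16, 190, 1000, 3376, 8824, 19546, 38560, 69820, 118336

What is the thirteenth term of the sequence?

First differences: 174, 810, 2376, 5448, 10722, 19014, 31260, 48516
Second differences: 636, 1566, 3072, 5274, 8292, 12246, 17256
Third differences: 930, 1506, 2202, 3018, 3954, 5010
Fourth differences: 576, 696, 816, 936, 1056
Fifth differences: 120, 120, 120, 120
Constant fifth difference = 120, so extend:
1056 + 120 = 1176;  5010 + 1176 = 6186;  17256 + 6186 = 23442;  48516 + 23442 = 71958;  118336 + 71958 = 190294
1176 + 120 = 1296;  6186 + 1296 = 7482;  23442 + 7482 = 30924;  71958 + 30924 = 102882;  190294 + 102882 = 293176
1296 + 120 = 1416;  7482 + 1416 = 8898;  30924 + 8898 = 39822;  102882 + 39822 = 142704;  293176 + 142704 = 435880
1416 + 120 = 1536;  8898 + 1536 = 10434;  39822 + 10434 = 50256;  142704 + 50256 = 192960;  435880 + 192960 = 628840

628840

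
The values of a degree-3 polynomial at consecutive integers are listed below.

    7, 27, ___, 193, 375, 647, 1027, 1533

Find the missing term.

Using the last 5 terms:
D1: 182  272  380  506
D2: 90  108  126
D3: 18  18
Constant third difference = 18.
Extend backward: 90 − 18 = 72;  182 − 72 = 110;  193 − 110 = 83

83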